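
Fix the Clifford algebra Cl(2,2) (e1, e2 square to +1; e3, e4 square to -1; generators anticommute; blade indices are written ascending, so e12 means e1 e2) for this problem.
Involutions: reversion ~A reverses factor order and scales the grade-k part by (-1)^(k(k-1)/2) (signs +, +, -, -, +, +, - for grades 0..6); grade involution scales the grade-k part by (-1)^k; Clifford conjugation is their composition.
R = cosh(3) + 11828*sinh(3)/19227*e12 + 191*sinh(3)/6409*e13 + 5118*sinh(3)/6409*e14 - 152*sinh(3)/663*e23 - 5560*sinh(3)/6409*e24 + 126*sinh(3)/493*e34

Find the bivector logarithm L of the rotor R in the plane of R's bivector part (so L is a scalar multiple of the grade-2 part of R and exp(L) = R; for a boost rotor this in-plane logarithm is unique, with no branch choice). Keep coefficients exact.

The scalar part of R is cosh(3), which determines |rapidity| via cosh; the sign lives in the bivector part, and pairing them (bivector part over sinh of the rapidity = the plane) gives the unique in-plane L = rapidity * plane.
Concretely: cosh(rapidity) = cosh(3) gives rapidity = ±3, and since rapidity/sinh(rapidity) is even the sign is immaterial: L = (rapidity/sinh(rapidity)) * <R>_2 = (3/sinh(3)) * <R>_2.
Answer: 11828/6409*e12 + 573/6409*e13 + 15354/6409*e14 - 152/221*e23 - 16680/6409*e24 + 378/493*e34


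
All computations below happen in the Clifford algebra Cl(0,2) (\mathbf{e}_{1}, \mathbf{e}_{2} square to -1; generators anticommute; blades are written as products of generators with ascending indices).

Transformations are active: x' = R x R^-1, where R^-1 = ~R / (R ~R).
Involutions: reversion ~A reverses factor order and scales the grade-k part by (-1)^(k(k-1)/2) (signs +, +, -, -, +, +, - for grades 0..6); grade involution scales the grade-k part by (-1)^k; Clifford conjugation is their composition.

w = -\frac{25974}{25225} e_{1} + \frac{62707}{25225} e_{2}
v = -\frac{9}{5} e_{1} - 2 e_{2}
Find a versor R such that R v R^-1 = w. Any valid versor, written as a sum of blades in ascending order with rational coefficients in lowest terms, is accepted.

Sketch: the shared square -\frac{181}{25} makes R = v + w = -\frac{71379}{25225} e_{1} + \frac{12257}{25225} e_{2} the natural versor; its sandwich fixes that direction, negates (v - w)/2, and sends v to w.
Answer: -\frac{71379}{25225} e_{1} + \frac{12257}{25225} e_{2}


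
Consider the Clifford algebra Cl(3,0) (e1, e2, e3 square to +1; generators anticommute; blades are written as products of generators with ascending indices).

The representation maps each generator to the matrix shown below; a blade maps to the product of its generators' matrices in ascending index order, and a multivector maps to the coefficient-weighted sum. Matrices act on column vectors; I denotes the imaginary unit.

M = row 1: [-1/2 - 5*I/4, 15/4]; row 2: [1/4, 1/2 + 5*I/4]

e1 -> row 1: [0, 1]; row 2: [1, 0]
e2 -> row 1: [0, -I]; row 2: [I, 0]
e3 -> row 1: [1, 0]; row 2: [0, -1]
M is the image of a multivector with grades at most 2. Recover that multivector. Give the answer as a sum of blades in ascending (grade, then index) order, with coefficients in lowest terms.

Method: 1, rho(e1), rho(e2), rho(e3) form a trace-orthogonal basis of the 2x2 complex matrices (tr(X Y) = 2 if X = Y, else 0), so M = m0*1 + m1*rho(e1) + m2*rho(e2) + m3*rho(e3) with m0 = tr(M)/2 = 0, m1 = tr(M rho(e1))/2 = 2, m2 = tr(M rho(e2))/2 = 7*I/4, m3 = tr(M rho(e3))/2 = -1/2 - 5*I/4.
Multiplying table entries, the bivector images are rho(e1 e2) = I*rho(e3), rho(e1 e3) = -I*rho(e2), rho(e2 e3) = I*rho(e1); with real blade coefficients the real parts of m0..m3 are the coefficients of 1, e1, e2, e3 and the imaginary parts give the bivectors (e2 e3: Im m1, e1 e3: -Im m2, e1 e2: Im m3).
Answer: 2*e1 - 1/2*e3 - 5/4*e1 e2 - 7/4*e1 e3


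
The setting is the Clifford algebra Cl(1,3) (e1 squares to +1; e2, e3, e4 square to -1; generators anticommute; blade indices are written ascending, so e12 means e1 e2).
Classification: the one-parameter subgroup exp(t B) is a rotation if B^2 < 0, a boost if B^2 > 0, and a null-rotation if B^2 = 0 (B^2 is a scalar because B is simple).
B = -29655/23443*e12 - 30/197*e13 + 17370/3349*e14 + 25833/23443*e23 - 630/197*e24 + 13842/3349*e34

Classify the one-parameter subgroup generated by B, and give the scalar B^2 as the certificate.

B^2 term by term: the squares give (-29655/23443)^2*(e12)^2 + (-30/197)^2*(e13)^2 + (17370/3349)^2*(e14)^2 + (25833/23443)^2*(e23)^2 + (-630/197)^2*(e24)^2 + (13842/3349)^2*(e34)^2 = 879419025/549574249*(+1) + 900/38809*(+1) + 301716900/11215801*(+1) + 667343889/549574249*(-1) + 396900/38809*(-1) + 191600964/11215801*(-1) = 0 (each basis 2-blade squares to minus the product of its generators' squares); cross terms between blades sharing an index anticommute and cancel; the commuting (index-disjoint) pairs give grade-4 terms 2*c*c'*(blade product), which cancel blade by blade — e1234: -820969020/78510607 - 37800/38809 + 897438420/78510607 = 0 — confirming B is simple. So B^2 = 0.
Answer: null-rotation, certificate B^2 = 0. Check the certificate: B^2 = 0, and that sign is decisive whatever form B takes.


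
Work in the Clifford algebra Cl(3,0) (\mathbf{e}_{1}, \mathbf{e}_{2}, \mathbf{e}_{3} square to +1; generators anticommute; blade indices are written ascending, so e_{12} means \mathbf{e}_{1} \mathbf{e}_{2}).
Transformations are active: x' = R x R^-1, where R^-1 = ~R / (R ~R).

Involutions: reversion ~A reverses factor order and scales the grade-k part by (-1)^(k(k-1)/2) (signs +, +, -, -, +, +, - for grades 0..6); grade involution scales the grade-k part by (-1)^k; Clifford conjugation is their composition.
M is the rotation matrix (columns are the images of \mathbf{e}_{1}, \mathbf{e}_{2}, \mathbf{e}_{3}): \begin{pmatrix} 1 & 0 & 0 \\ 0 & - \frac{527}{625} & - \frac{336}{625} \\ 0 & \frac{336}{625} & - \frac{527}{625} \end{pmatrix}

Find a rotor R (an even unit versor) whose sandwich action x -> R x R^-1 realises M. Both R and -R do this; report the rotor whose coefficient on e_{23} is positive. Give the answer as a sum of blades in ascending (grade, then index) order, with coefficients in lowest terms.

Method: write R = a + b12*e_{12} + b13*e_{13} + b23*e_{23} with a^2 + b12^2 + b13^2 + b23^2 = 1 (so R^-1 = ~R). Expanding the columns R e_j ~R gives tr M = 4a^2 - 1 and, from the antisymmetric part, M21 - M12 = -4a*b12, M13 - M31 = 4a*b13, M32 - M23 = -4a*b23.
Here tr M = -\frac{429}{625}, so a^2 = (1 + tr M)/4 = \frac{49}{625} and a = ±\frac{7}{25}. Taking a = \frac{7}{25}: M21 - M12 = 0, M13 - M31 = 0, M32 - M23 = \frac{672}{625}, giving b12 = 0, b13 = 0, b23 = -\frac{24}{25}, i.e. R = \frac{7}{25} - \frac{24}{25} e_{23}.
Its e_{23} coefficient is negative, so report the other preimage -R.
Answer: -\frac{7}{25} + \frac{24}{25} e_{23}. Why the constraint matters: R and -R act identically through the sandwich — M has trace -\frac{429}{625} either way — so only the sign condition on e_{23} picks one of the two preimages.


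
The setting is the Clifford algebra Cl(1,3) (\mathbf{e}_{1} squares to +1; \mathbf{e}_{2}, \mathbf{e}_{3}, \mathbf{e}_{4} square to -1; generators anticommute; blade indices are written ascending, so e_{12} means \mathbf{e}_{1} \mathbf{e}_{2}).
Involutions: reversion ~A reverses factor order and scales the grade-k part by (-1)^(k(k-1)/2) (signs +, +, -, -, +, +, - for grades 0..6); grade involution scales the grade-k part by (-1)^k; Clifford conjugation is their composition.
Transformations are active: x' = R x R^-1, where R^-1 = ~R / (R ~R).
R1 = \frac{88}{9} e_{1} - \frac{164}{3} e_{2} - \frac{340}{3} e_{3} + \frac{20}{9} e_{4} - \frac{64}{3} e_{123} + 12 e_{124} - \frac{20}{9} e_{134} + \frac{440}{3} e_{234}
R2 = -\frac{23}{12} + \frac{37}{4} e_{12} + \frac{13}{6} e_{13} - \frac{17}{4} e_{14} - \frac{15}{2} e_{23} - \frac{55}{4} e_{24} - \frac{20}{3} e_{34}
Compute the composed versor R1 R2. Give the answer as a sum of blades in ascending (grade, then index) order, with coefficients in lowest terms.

Distribute over the grade parts of R2 (each basis-blade product reordered to ascending indices, repeated generators contracted through their squares):
R1 <R2>_0 (= -\frac{23}{12}) = -\frac{506}{27} e_{1} + \frac{943}{9} e_{2} + \frac{1955}{9} e_{3} - \frac{115}{27} e_{4} + \frac{368}{9} e_{123} - 23 e_{124} + \frac{115}{27} e_{134} - \frac{2530}{9} e_{234}
R1 <R2>_2 (= \frac{37}{4} e_{12} + \frac{13}{6} e_{13} - \frac{17}{4} e_{14} - \frac{15}{2} e_{23} - \frac{55}{4} e_{24} - \frac{20}{3} e_{34}) = -\frac{20803}{27} e_{1} + \frac{17864}{9} e_{2} - \frac{70931}{27} e_{3} - \frac{9250}{27} e_{4} - \frac{15634}{9} e_{123} - \frac{7106}{9} e_{124} + \frac{32345}{27} e_{134} - \frac{10498}{9} e_{234}
Summing the partial products and collecting blades:
Answer: -\frac{7103}{9} e_{1} + \frac{6269}{3} e_{2} - \frac{65066}{27} e_{3} - \frac{9365}{27} e_{4} - \frac{15266}{9} e_{123} - \frac{7313}{9} e_{124} + \frac{10820}{9} e_{134} - \frac{13028}{9} e_{234}


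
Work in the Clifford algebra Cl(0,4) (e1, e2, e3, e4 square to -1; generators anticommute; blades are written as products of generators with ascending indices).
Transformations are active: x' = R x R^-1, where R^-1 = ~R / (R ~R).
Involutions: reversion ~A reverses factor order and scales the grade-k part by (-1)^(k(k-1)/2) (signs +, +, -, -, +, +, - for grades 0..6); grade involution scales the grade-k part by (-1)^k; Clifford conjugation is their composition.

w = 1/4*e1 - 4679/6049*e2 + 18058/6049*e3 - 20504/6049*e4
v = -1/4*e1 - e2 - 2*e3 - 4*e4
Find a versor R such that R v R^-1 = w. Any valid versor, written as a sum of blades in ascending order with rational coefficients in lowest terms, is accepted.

Construction: equal norms (both -337/16) license R = v + w = -10728/6049*e2 + 5960/6049*e3 - 44700/6049*e4 — nothing changes along that direction, while (v - w)/2 changes sign, so v maps onto w.
Answer: -10728/6049*e2 + 5960/6049*e3 - 44700/6049*e4


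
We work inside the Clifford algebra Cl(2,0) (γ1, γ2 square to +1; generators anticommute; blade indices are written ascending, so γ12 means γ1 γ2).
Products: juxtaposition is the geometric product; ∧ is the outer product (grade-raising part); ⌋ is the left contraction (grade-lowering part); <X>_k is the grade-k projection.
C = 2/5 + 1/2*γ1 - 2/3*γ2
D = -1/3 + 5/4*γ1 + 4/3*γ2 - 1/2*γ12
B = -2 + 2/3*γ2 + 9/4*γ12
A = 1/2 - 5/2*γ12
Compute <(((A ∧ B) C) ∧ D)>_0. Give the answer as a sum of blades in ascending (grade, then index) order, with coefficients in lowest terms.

step 1: -1 + 1/3*γ2 + 49/8*γ12
step 2: -28/45 - 55/12*γ1 - 181/80*γ2 + 137/60*γ12
step 3: 28/135 + 3/4*γ1 - 163/2160*γ2 - 10751/2880*γ12
step 4: 28/135
Answer: 28/135


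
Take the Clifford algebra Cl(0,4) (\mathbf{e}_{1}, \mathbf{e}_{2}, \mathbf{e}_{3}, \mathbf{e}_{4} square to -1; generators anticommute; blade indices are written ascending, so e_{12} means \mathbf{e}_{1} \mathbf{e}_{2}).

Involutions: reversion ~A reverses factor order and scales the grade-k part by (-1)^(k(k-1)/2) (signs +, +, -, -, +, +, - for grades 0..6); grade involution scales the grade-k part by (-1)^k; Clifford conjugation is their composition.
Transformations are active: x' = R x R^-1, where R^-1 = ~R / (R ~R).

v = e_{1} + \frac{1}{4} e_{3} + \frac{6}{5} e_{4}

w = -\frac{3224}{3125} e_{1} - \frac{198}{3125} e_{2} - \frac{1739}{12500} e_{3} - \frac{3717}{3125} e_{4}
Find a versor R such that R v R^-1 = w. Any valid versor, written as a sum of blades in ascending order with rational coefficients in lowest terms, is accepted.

Why this works: both vectors square to -\frac{1001}{400}, so q(v) = q(w) and R = v + w = -\frac{99}{3125} e_{1} - \frac{198}{3125} e_{2} + \frac{693}{6250} e_{3} + \frac{33}{3125} e_{4} carries v to w — its own direction survives, the complement (v - w)/2 flips.
Answer: -\frac{99}{3125} e_{1} - \frac{198}{3125} e_{2} + \frac{693}{6250} e_{3} + \frac{33}{3125} e_{4}


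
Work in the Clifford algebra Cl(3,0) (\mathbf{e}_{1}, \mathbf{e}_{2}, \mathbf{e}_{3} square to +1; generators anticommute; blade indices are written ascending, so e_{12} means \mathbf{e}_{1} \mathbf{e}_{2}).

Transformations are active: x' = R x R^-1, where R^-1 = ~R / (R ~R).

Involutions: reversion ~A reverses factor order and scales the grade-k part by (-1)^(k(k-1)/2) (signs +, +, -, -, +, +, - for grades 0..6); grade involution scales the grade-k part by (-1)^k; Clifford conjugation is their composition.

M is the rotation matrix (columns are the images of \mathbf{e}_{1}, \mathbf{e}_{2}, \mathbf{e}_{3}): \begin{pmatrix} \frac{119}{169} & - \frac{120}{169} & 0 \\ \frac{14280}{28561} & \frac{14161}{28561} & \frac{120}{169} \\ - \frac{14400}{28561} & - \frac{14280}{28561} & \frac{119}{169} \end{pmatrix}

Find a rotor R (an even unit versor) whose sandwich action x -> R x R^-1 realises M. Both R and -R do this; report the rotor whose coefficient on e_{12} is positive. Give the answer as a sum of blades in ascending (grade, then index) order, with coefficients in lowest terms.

Method: write R = a + b12*e_{12} + b13*e_{13} + b23*e_{23} with a^2 + b12^2 + b13^2 + b23^2 = 1 (so R^-1 = ~R). Expanding the columns R e_j ~R gives tr M = 4a^2 - 1 and, from the antisymmetric part, M21 - M12 = -4a*b12, M13 - M31 = 4a*b13, M32 - M23 = -4a*b23.
Here tr M = \frac{54383}{28561}, so a^2 = (1 + tr M)/4 = \frac{20736}{28561} and a = ±\frac{144}{169}. Taking a = \frac{144}{169}: M21 - M12 = \frac{34560}{28561}, M13 - M31 = \frac{14400}{28561}, M32 - M23 = -\frac{34560}{28561}, giving b12 = -\frac{60}{169}, b13 = \frac{25}{169}, b23 = \frac{60}{169}, i.e. R = \frac{144}{169} - \frac{60}{169} e_{12} + \frac{25}{169} e_{13} + \frac{60}{169} e_{23}.
Its e_{12} coefficient is negative, so report the other preimage -R.
Answer: -\frac{144}{169} + \frac{60}{169} e_{12} - \frac{25}{169} e_{13} - \frac{60}{169} e_{23}. Why the constraint matters: R and -R act identically through the sandwich — M has trace \frac{54383}{28561} either way — so only the sign condition on e_{12} picks one of the two preimages.


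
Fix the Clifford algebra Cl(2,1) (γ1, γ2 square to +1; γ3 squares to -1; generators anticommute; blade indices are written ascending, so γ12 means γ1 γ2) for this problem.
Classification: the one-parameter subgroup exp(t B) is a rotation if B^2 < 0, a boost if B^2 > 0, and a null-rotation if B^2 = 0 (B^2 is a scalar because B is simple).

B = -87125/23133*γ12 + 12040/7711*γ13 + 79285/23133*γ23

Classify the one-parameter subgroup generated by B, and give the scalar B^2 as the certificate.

B^2 term by term: the squares give (-87125/23133)^2*(γ12)^2 + (12040/7711)^2*(γ13)^2 + (79285/23133)^2*(γ23)^2 = 7590765625/535135689*(-1) + 144961600/59459521*(+1) + 6286111225/535135689*(+1) = 0 (each basis 2-blade squares to minus the product of its generators' squares); cross terms between blades sharing an index anticommute and cancel. So B^2 = 0.
Answer: null-rotation, certificate B^2 = 0. The scalar 0 is the complete invariant here: its sign names the subgroup type.


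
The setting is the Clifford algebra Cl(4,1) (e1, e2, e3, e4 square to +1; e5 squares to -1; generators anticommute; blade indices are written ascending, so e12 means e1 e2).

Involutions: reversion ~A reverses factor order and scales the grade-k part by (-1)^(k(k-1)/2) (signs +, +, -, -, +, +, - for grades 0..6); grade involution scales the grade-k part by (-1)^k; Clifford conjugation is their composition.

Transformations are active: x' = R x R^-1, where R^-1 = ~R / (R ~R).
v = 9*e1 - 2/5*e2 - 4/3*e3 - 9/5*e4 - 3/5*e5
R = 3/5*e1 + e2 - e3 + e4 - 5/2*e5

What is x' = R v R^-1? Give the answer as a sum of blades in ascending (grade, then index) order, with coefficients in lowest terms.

~R = 3/5*e1 + e2 - e3 + e4 - 5/2*e5, and R ~R = -289/100, so R^-1 = ~R / (-289/100).
R v = 91/30 - 231/25*e12 + 41/5*e13 - 252/25*e14 + 1107/50*e15 - 26/15*e23 - 7/5*e24 - 8/5*e25 + 47/15*e34 - 41/15*e35 - 51/10*e45
Answer: -2965/289*e1 - 7366/4335*e2 + 992/289*e3 - 1297/4335*e4 + 25351/4335*e5


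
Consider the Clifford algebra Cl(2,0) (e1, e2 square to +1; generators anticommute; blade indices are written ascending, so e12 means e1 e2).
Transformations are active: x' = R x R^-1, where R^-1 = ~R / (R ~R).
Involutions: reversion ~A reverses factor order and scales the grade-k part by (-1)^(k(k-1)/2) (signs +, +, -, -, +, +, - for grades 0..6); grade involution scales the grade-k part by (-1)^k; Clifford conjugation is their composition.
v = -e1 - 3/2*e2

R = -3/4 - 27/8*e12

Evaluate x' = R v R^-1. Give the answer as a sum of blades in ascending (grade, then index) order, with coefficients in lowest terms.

~R = -3/4 + 27/8*e12, and R ~R = 765/64, so R^-1 = ~R / (765/64).
R v = 93/16*e1 - 9/4*e2
Answer: 23/85*e1 + 303/170*e2


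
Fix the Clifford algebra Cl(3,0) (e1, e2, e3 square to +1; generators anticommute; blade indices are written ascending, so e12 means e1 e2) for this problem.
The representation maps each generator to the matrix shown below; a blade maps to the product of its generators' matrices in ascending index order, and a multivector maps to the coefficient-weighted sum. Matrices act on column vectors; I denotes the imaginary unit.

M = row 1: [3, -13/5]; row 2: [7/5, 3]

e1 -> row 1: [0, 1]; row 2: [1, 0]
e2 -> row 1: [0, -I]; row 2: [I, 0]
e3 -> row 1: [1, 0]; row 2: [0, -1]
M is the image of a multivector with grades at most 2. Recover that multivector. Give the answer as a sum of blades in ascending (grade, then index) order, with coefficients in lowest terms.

Method: 1, rho(e1), rho(e2), rho(e3) form a trace-orthogonal basis of the 2x2 complex matrices (tr(X Y) = 2 if X = Y, else 0), so M = m0*1 + m1*rho(e1) + m2*rho(e2) + m3*rho(e3) with m0 = tr(M)/2 = 3, m1 = tr(M rho(e1))/2 = -3/5, m2 = tr(M rho(e2))/2 = -2*I, m3 = tr(M rho(e3))/2 = 0.
Multiplying table entries, the bivector images are rho(e12) = I*rho(e3), rho(e13) = -I*rho(e2), rho(e23) = I*rho(e1); with real blade coefficients the real parts of m0..m3 are the coefficients of 1, e1, e2, e3 and the imaginary parts give the bivectors (e23: Im m1, e13: -Im m2, e12: Im m3).
Answer: 3 - 3/5*e1 + 2*e13


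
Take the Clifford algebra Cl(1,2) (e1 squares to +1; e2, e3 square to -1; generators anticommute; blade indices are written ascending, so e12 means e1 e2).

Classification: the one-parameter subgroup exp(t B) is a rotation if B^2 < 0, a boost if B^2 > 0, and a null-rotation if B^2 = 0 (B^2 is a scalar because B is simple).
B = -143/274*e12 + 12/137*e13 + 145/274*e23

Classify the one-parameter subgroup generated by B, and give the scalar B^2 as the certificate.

B^2 term by term: the squares give (-143/274)^2*(e12)^2 + (12/137)^2*(e13)^2 + (145/274)^2*(e23)^2 = 20449/75076*(+1) + 144/18769*(+1) + 21025/75076*(-1) = 0 (each basis 2-blade squares to minus the product of its generators' squares); cross terms between blades sharing an index anticommute and cancel. So B^2 = 0.
Answer: null-rotation, certificate B^2 = 0. Check the certificate: B^2 = 0, and that sign is decisive whatever form B takes.


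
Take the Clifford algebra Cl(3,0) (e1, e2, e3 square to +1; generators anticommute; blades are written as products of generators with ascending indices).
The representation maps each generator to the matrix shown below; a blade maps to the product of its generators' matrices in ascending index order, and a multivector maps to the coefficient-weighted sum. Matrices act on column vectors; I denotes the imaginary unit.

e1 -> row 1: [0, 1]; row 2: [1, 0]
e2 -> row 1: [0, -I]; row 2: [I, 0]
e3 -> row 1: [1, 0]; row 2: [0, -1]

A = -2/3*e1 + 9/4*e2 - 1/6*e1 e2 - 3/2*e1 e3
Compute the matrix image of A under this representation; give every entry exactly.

Bivector images (products of the table entries): rho(e1 e2) = rho(e1)rho(e2) = row 1: [I, 0]; row 2: [0, -I]; rho(e1 e3) = rho(e1)rho(e3) = row 1: [0, -1]; row 2: [1, 0].
M = (-2/3)*rho(e1) + (9/4)*rho(e2) + (-1/6)*rho(e1 e2) + (-3/2)*rho(e1 e3), summed entrywise:
Answer: row 1: [-I/6, 5/6 - 9*I/4]; row 2: [-13/6 + 9*I/4, I/6]


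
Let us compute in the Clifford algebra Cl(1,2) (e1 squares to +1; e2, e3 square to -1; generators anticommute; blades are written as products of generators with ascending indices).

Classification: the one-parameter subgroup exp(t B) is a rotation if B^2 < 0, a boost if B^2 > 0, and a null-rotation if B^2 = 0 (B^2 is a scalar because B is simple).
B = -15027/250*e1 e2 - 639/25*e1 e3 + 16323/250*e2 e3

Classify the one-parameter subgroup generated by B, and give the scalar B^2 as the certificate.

B^2 term by term: the squares give (-15027/250)^2*(e1 e2)^2 + (-639/25)^2*(e1 e3)^2 + (16323/250)^2*(e2 e3)^2 = 225810729/62500*(+1) + 408321/625*(+1) + 266440329/62500*(-1) = 81/25 (each basis 2-blade squares to minus the product of its generators' squares); cross terms between blades sharing an index anticommute and cancel. So B^2 = 81/25.
Answer: boost, certificate B^2 = 81/25. One invariant decides it: the square 81/25 survives every conjugation, and its sign is exactly the classification.


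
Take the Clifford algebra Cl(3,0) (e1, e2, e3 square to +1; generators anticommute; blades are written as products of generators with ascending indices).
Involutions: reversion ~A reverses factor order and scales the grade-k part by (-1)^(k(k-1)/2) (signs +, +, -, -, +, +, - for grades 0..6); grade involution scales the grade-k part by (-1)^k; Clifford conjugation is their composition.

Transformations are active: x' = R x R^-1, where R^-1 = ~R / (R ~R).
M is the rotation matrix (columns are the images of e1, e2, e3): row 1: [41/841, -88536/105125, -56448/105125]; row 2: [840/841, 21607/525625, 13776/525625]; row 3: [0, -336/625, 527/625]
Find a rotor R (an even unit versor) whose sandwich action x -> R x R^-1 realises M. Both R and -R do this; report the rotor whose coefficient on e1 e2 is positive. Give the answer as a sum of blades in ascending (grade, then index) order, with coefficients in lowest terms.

Method: write R = a + b12*e1 e2 + b13*e1 e3 + b23*e2 e3 with a^2 + b12^2 + b13^2 + b23^2 = 1 (so R^-1 = ~R). Expanding the columns R e_j ~R gives tr M = 4a^2 - 1 and, from the antisymmetric part, M21 - M12 = -4a*b12, M13 - M31 = 4a*b13, M32 - M23 = -4a*b23.
Here tr M = 490439/525625, so a^2 = (1 + tr M)/4 = 254016/525625 and a = ±504/725. Taking a = 504/725: M21 - M12 = 193536/105125, M13 - M31 = -56448/105125, M32 - M23 = -296352/525625, giving b12 = -96/145, b13 = -28/145, b23 = 147/725, i.e. R = 504/725 - 96/145*e1 e2 - 28/145*e1 e3 + 147/725*e2 e3.
Its e1 e2 coefficient is negative, so report the other preimage -R.
Answer: -504/725 + 96/145*e1 e2 + 28/145*e1 e3 - 147/725*e2 e3. Sheet selection: the two-to-one cover makes ±R indistinguishable at the matrix level (trace 490439/525625), so uniqueness comes from the required sign on e1 e2.


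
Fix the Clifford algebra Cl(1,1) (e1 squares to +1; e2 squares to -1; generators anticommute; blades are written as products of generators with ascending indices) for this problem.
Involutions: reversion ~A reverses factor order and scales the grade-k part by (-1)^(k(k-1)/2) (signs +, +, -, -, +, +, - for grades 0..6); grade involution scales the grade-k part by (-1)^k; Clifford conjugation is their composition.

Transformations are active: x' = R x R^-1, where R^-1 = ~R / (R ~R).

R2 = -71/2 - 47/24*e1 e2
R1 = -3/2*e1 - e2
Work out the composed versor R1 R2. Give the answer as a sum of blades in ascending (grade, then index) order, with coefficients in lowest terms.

Distribute over the terms of R1 (each basis-blade product reordered to ascending indices, repeated generators contracted through their squares):
(-3/2*e1) R2 = 213/4*e1 + 47/16*e2
(-e2) R2 = 47/24*e1 + 71/2*e2
Summing the partial products and collecting blades:
Answer: 1325/24*e1 + 615/16*e2


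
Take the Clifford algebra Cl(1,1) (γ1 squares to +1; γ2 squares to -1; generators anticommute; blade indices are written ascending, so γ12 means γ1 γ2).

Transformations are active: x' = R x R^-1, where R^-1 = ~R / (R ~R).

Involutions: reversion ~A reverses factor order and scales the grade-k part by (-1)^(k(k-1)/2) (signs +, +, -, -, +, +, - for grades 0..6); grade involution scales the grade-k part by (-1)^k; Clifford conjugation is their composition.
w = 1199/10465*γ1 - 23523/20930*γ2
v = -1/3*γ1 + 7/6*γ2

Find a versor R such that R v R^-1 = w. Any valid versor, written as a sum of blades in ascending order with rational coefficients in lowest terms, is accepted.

A norm check does it: q(v) = q(w) = -5/4, hence R = v + w = -6868/31395*γ1 + 1343/31395*γ2 realises the map — parallel part kept, (v - w)/2 negated, v carried to w.
Answer: -6868/31395*γ1 + 1343/31395*γ2


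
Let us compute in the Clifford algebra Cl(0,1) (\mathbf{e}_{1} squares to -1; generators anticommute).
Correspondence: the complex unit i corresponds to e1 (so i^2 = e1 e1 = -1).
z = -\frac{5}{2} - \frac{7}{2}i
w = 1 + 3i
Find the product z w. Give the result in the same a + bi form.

In blades: z = -\frac{5}{2} - \frac{7}{2} e_{1}, w = 1 + 3 e_{1}.
Distribute z over w term by term (generator squares from the signature, products reordered to ascending indices): (-\frac{5}{2})*w = -\frac{5}{2} - \frac{15}{2} e_{1}; (-\frac{7}{2} e_{1})*w = \frac{21}{2} - \frac{7}{2} e_{1}.
Sum: 8 - 11 e_{1}; translating back through the correspondence:
Answer: 8 - 11i


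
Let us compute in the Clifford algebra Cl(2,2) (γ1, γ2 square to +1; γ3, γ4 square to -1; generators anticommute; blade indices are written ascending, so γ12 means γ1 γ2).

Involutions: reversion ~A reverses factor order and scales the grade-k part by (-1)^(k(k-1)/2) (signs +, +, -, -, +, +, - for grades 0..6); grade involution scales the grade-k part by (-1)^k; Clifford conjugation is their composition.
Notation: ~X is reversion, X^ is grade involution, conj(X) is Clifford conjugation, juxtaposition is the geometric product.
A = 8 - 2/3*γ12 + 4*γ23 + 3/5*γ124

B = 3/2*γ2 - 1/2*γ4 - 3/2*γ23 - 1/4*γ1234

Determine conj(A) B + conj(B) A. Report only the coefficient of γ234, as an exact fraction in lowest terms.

first term: 6 + γ1 + 12*γ2 + 123/20*γ3 - 4*γ4 + 3/10*γ12 - γ13 + 1/10*γ14 - 12*γ23 + 1/6*γ34 - 1/3*γ124 - 9/10*γ134 + 2*γ234 - 2*γ1234
second term: 6 - γ1 - 12*γ2 - 123/20*γ3 + 4*γ4 - 3/10*γ12 + γ13 - 1/10*γ14 + 12*γ23 - 1/6*γ34 - 1/3*γ124 - 9/10*γ134 + 2*γ234 - 2*γ1234
Answer: 4


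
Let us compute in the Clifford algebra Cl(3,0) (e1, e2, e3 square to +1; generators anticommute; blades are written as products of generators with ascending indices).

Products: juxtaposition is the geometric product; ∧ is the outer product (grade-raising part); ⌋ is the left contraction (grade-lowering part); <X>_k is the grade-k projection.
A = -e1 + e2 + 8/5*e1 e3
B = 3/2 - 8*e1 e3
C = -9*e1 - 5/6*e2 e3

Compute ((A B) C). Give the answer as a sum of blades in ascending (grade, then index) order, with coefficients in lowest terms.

step 1: 64/5 - 3/2*e1 + 3/2*e2 + 8*e3 + 12/5*e1 e3 + 8*e1 e2 e3
step 2: 27/2 - 1628/15*e1 + 20/3*e2 + 407/20*e3 + 31/2*e1 e2 + 72*e1 e3 - 248/3*e2 e3 + 5/4*e1 e2 e3
Answer: 27/2 - 1628/15*e1 + 20/3*e2 + 407/20*e3 + 31/2*e1 e2 + 72*e1 e3 - 248/3*e2 e3 + 5/4*e1 e2 e3


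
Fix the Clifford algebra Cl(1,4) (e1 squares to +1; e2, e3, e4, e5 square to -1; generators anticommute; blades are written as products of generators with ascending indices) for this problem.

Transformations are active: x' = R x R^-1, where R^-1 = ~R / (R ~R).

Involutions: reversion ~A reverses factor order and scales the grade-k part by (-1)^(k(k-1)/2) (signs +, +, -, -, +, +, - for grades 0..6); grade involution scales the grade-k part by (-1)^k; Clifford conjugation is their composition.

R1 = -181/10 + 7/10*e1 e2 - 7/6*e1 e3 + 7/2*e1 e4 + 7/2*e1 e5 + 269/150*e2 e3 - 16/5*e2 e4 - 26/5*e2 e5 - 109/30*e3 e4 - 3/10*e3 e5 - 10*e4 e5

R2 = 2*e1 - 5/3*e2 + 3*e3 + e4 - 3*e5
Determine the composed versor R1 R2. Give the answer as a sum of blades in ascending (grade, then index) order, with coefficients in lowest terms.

Distribute over the terms of R2 (each basis-blade product reordered to ascending indices, repeated generators contracted through their squares):
R1 (2*e1) = -181/5*e1 - 7/5*e2 + 7/3*e3 - 7*e4 - 7*e5 + 269/75*e1 e2 e3 - 32/5*e1 e2 e4 - 52/5*e1 e2 e5 - 109/15*e1 e3 e4 - 3/5*e1 e3 e5 - 20*e1 e4 e5
R1 (-5/3*e2) = 7/6*e1 + 181/6*e2 - 269/90*e3 + 16/3*e4 + 26/3*e5 - 35/18*e1 e2 e3 + 35/6*e1 e2 e4 + 35/6*e1 e2 e5 + 109/18*e2 e3 e4 + 1/2*e2 e3 e5 + 50/3*e2 e4 e5
R1 (3*e3) = 7/2*e1 - 269/50*e2 - 543/10*e3 - 109/10*e4 - 9/10*e5 + 21/10*e1 e2 e3 - 21/2*e1 e3 e4 - 21/2*e1 e3 e5 + 48/5*e2 e3 e4 + 78/5*e2 e3 e5 - 30*e3 e4 e5
R1 (e4) = -7/2*e1 + 16/5*e2 + 109/30*e3 - 181/10*e4 - 10*e5 + 7/10*e1 e2 e4 - 7/6*e1 e3 e4 - 7/2*e1 e4 e5 + 269/150*e2 e3 e4 + 26/5*e2 e4 e5 + 3/10*e3 e4 e5
R1 (-3*e5) = 21/2*e1 - 78/5*e2 - 9/10*e3 - 30*e4 + 543/10*e5 - 21/10*e1 e2 e5 + 7/2*e1 e3 e5 - 21/2*e1 e4 e5 - 269/50*e2 e3 e5 + 48/5*e2 e4 e5 + 109/10*e3 e4 e5
Summing the partial products and collecting blades:
Answer: -368/15*e1 + 824/75*e2 - 470/9*e3 - 182/3*e4 + 676/15*e5 + 842/225*e1 e2 e3 + 2/15*e1 e2 e4 - 20/3*e1 e2 e5 - 284/15*e1 e3 e4 - 38/5*e1 e3 e5 - 34*e1 e4 e5 + 3926/225*e2 e3 e4 + 268/25*e2 e3 e5 + 472/15*e2 e4 e5 - 94/5*e3 e4 e5


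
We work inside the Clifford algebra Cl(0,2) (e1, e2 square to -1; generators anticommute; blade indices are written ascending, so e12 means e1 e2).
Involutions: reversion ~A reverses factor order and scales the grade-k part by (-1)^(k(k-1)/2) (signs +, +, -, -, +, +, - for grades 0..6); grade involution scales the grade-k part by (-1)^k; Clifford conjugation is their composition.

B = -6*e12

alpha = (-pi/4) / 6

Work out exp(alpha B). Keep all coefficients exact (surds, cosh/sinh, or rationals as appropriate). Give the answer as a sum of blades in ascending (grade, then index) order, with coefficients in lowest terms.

B^2 = (-6)^2*(e12)^2 = 36*(-1) = -36 (a basis 2-blade squares to minus the product of its generators' squares).
B^2 = -36 — the negative square puts this in the circular regime; l = 6, alpha*l = -pi/4, so exp(alpha B) = cos(-pi/4) + (sin(-pi/4)/6)*B = sqrt(2)/2 + (-sqrt(2)/12)*B.
Answer: sqrt(2)/2 + sqrt(2)/2*e12


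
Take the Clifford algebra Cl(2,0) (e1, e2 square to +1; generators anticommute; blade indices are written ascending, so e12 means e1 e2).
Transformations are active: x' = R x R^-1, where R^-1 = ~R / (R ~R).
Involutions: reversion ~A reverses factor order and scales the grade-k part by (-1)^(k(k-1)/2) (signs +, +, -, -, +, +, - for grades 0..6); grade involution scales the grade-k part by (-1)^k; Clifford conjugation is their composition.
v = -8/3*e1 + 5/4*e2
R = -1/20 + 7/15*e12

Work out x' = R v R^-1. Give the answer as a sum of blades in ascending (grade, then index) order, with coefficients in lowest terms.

~R = -1/20 - 7/15*e12, and R ~R = 793/3600, so R^-1 = ~R / (793/3600).
R v = 43/60*e1 + 851/720*e2
Answer: 5570/2379*e1 - 5667/3172*e2


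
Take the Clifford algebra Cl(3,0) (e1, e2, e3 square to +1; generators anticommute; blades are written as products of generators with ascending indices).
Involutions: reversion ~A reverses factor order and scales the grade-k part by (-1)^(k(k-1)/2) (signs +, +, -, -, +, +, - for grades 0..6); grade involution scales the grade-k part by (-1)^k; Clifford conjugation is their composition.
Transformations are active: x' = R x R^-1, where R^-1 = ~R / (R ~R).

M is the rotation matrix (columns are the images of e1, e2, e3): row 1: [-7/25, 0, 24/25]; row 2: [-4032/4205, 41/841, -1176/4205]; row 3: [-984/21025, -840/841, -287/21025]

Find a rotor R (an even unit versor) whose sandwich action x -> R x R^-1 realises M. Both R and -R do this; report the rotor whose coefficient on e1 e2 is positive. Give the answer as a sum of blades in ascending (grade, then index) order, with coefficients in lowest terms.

Method: write R = a + b12*e1 e2 + b13*e1 e3 + b23*e2 e3 with a^2 + b12^2 + b13^2 + b23^2 = 1 (so R^-1 = ~R). Expanding the columns R e_j ~R gives tr M = 4a^2 - 1 and, from the antisymmetric part, M21 - M12 = -4a*b12, M13 - M31 = 4a*b13, M32 - M23 = -4a*b23.
Here tr M = -5149/21025, so a^2 = (1 + tr M)/4 = 3969/21025 and a = ±63/145. Taking a = 63/145: M21 - M12 = -4032/4205, M13 - M31 = 21168/21025, M32 - M23 = -3024/4205, giving b12 = 16/29, b13 = 84/145, b23 = 12/29, i.e. R = 63/145 + 16/29*e1 e2 + 84/145*e1 e3 + 12/29*e2 e3.
Its e1 e2 coefficient is already positive.
Answer: 63/145 + 16/29*e1 e2 + 84/145*e1 e3 + 12/29*e2 e3. Why the constraint matters: R and -R act identically through the sandwich — M has trace -5149/21025 either way — so only the sign condition on e1 e2 picks one of the two preimages.


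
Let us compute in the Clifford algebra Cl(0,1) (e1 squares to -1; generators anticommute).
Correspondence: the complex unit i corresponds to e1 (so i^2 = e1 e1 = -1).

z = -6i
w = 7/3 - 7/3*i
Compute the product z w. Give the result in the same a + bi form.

In blades: z = -6*e1, w = 7/3 - 7/3*e1.
Distribute z over w term by term (generator squares from the signature, products reordered to ascending indices): (-6*e1)*w = -14 - 14*e1.
Sum: -14 - 14*e1; translating back through the correspondence:
Answer: -14 - 14i


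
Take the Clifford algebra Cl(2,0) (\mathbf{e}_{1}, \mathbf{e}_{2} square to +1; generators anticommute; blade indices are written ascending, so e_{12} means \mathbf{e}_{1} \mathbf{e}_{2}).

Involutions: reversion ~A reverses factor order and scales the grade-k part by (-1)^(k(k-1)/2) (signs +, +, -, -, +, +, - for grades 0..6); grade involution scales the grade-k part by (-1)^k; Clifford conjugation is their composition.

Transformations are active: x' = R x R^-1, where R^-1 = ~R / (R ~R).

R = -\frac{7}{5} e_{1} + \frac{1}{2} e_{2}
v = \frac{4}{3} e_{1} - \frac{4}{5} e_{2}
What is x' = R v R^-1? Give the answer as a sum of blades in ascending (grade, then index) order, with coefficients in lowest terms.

~R = -\frac{7}{5} e_{1} + \frac{1}{2} e_{2}, and R ~R = \frac{221}{100}, so R^-1 = ~R / (\frac{221}{100}).
R v = -\frac{34}{15} + \frac{34}{75} e_{12}
Answer: \frac{20}{13} e_{1} - \frac{44}{195} e_{2}


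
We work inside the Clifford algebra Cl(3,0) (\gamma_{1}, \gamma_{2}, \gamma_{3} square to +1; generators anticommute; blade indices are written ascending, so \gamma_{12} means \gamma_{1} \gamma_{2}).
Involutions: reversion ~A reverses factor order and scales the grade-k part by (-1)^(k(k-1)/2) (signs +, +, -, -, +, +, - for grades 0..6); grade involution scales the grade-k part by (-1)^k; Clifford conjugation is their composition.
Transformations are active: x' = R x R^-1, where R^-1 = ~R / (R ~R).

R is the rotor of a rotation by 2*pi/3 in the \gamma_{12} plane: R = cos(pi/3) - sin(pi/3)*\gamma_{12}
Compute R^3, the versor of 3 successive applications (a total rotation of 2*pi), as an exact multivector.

Rotor phase runs at HALF the rotation angle; powers of one rotor simply add phase, so after 3 steps in \gamma_{12} the phase is 3*pi/3 = \pi and R^3 = cos(\pi) - sin(\pi)*\gamma_{12}.
cos(\pi) = -1 and sin(\pi) = 0, so R^3 = -1. The total rotation 2*pi is 1 full turn, so every vector returns to itself, yet the rotor is -1, on the OTHER sheet of the double cover (an odd number of 2*pi turns).
Answer: -1


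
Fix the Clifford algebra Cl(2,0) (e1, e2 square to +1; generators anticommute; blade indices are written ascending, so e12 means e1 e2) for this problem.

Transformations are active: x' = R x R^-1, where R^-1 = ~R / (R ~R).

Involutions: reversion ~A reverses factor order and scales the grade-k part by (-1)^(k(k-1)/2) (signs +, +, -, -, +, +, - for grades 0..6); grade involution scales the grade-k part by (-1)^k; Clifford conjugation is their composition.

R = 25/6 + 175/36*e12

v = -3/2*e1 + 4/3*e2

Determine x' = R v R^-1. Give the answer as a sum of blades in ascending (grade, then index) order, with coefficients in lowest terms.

~R = 25/6 - 175/36*e12, and R ~R = 53125/1296, so R^-1 = ~R / (53125/1296).
R v = 25/108*e1 + 925/72*e2
Answer: 263/170*e1 + 326/255*e2


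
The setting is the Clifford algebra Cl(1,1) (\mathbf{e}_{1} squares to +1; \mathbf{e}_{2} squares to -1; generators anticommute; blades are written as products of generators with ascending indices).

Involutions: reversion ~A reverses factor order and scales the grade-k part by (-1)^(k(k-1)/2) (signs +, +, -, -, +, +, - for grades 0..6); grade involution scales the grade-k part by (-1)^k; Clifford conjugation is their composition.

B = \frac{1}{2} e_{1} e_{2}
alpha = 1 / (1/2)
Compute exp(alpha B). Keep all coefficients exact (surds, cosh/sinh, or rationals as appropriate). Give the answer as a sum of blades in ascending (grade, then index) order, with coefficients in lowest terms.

B^2 = (\frac{1}{2})^2*(e_{1} e_{2})^2 = \frac{1}{4}*(+1) = \frac{1}{4} (a basis 2-blade squares to minus the product of its generators' squares).
B^2 = \frac{1}{4} — the series telescopes hyperbolically here: l = \frac{1}{2}, alpha*l = 1, so exp(alpha B) = cosh(1) + (sinh(1)/(\frac{1}{2}))*B = \cosh{\left(1 \right)} + (2 \sinh{\left(1 \right)})*B.
Answer: \cosh{\left(1 \right)} + \sinh{\left(1 \right)} e_{1} e_{2}


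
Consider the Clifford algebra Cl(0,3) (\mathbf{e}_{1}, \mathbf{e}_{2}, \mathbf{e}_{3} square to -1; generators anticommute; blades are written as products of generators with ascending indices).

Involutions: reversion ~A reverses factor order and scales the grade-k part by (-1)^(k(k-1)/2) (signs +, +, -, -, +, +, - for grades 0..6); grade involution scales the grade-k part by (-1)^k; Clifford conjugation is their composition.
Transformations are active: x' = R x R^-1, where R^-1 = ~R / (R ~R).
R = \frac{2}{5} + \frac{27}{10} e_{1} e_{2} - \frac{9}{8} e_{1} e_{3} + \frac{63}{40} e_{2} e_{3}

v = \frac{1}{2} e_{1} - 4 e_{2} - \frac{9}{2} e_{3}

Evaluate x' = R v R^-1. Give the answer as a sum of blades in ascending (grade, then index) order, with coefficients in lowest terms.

~R = \frac{2}{5} - \frac{27}{10} e_{1} e_{2} + \frac{9}{8} e_{1} e_{3} - \frac{63}{40} e_{2} e_{3}, and R ~R = \frac{8957}{800}, so R^-1 = ~R / (\frac{8957}{800}).
R v = \frac{95}{16} e_{1} + \frac{547}{80} e_{2} - \frac{693}{80} e_{3} - \frac{1269}{80} e_{1} e_{2} e_{3}
Answer: -\frac{40652}{8957} e_{1} + \frac{23303}{17914} e_{2} - \frac{67527}{17914} e_{3}


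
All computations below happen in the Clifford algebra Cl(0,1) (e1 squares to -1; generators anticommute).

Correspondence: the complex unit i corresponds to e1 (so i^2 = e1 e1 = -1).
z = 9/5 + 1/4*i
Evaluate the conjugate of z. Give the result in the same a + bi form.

In blades: z = 9/5 + 1/4*e1.
Conjugation here is Clifford conjugation: the scalar is fixed and the grade-1 and grade-2 blades all flip sign, giving 9/5 - 1/4*e1; translating back:
Answer: 9/5 - 1/4*i


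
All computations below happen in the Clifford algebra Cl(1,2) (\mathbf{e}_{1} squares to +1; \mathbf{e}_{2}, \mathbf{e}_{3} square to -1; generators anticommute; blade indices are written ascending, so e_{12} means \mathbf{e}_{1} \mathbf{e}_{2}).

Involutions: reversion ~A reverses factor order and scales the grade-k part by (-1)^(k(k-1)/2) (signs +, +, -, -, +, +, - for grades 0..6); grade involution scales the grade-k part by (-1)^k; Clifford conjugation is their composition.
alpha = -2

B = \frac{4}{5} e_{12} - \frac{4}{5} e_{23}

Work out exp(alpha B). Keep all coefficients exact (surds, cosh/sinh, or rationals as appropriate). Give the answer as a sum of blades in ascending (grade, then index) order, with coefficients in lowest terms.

B^2 term by term: the squares give (\frac{4}{5})^2*(e_{12})^2 + (-\frac{4}{5})^2*(e_{23})^2 = \frac{16}{25}*(+1) + \frac{16}{25}*(-1) = 0 (each basis 2-blade squares to minus the product of its generators' squares); cross terms between blades sharing an index anticommute and cancel. So B^2 = 0.
B^2 = 0, and the exponential is exactly linear here: exp(alpha B) = 1 + alpha B (parabolic case).
Answer: 1 - \frac{8}{5} e_{12} + \frac{8}{5} e_{23}


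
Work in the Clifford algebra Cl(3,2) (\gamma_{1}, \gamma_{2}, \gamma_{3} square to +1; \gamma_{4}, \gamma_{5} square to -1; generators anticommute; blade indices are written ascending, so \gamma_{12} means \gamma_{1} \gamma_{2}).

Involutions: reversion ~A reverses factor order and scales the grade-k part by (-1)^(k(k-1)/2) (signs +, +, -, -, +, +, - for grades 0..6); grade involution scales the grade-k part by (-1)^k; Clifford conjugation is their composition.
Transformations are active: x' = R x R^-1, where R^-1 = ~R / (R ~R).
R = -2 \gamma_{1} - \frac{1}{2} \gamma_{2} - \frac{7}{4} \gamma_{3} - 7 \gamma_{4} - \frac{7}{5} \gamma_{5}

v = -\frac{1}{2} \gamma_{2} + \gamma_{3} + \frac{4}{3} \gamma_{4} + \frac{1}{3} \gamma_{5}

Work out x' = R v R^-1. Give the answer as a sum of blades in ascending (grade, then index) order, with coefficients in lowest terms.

~R = -2 \gamma_{1} - \frac{1}{2} \gamma_{2} - \frac{7}{4} \gamma_{3} - 7 \gamma_{4} - \frac{7}{5} \gamma_{5}, and R ~R = -\frac{17459}{400}, so R^-1 = ~R / (-\frac{17459}{400}).
R v = \frac{83}{10} + \gamma_{12} - 2 \gamma_{13} - \frac{8}{3} \gamma_{14} - \frac{2}{3} \gamma_{15} - \frac{11}{8} \gamma_{23} - \frac{25}{6} \gamma_{24} - \frac{13}{15} \gamma_{25} + \frac{14}{3} \gamma_{34} + \frac{49}{60} \gamma_{35} - \frac{7}{15} \gamma_{45}
Answer: \frac{13280}{17459} \gamma_{1} + \frac{24099}{34918} \gamma_{2} - \frac{5839}{17459} \gamma_{3} + \frac{69604}{52377} \gamma_{4} + \frac{10429}{52377} \gamma_{5}
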